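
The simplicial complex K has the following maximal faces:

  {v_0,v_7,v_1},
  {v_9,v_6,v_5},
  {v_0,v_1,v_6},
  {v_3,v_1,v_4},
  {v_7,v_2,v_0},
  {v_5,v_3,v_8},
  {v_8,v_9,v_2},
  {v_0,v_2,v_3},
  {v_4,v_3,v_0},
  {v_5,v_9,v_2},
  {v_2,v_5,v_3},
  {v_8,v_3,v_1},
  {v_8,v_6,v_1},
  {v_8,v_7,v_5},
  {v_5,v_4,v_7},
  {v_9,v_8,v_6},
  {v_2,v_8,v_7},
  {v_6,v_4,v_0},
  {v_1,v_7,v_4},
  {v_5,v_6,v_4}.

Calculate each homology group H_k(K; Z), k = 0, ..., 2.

We work with the vertex ordering v_0 < v_1 < v_2 < v_3 < v_4 < v_5 < v_6 < v_7 < v_8 < v_9. The simplices of K, each written with vertices in increasing order, are:

  0-simplices (10): [v_0], [v_1], [v_2], [v_3], [v_4], [v_5], [v_6], [v_7], [v_8], [v_9]
  1-simplices (30): (30 of them)
  2-simplices (20): (20 of them)

giving chain groups C_0 ≅ Z^10, C_1 ≅ Z^30, C_2 ≅ Z^20.

Boundary ∂_1: C_1 → C_0 sends each edge [p,q] (with p < q) to q − p. For instance
  ∂[v_4,v_7] = [v_7] − [v_4].
This gives a 10×30 integer matrix of rank 9; reducing to Smith normal form yields diagonal entries (1,1,1,1,1,1,1,1,1).

∂_2: C_2 → C_1 sends each 2-simplex [p,q,r] to [q,r] − [p,r] + [p,q]. For instance
  ∂[v_0,v_1,v_7] = [v_1,v_7] − [v_0,v_7] + [v_0,v_1],
  ∂[v_3,v_5,v_8] = [v_5,v_8] − [v_3,v_8] + [v_3,v_5].
The 30×20 boundary matrix has rank 20 and Smith normal form diag(1,1,1,1,1,1,1,1,1,1,1,1,1,1,1,1,1,1,1,2).

Now H_k = ker ∂_k / im ∂_{k+1}, so:

  H_0: rank C_0 − rank ∂_1 = 10 − 9 = 1, and the invariant factors of ∂_1 are all 1, so H_0 = Z.
  H_1: rank ker ∂_1 − rank ∂_2 = (30 − 9) − 20 = 1, and ∂_2 has invariant factor 2 > 1, so H_1 = Z ⊕ Z/2Z.
  H_2: rank ker ∂_2 − rank ∂_3 = (20 − 20) − 0 = 0, and there is no ∂_3, so H_2 = 0.

H_0 ≅ Z,  H_1 ≅ Z ⊕ Z/2Z,  H_2 = 0.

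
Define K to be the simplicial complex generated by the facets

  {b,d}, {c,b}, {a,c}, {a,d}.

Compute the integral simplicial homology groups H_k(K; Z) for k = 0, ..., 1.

We work with the vertex ordering a < b < c < d. The simplices of K, each written with vertices in increasing order, are:

  0-simplices (4): a, b, c, d
  1-simplices (4): ac, ad, bc, bd

so the chain groups are C_0 ≅ Z^4, C_1 ≅ Z^4.

∂_1: C_1 → C_0 sends each edge [p,q] (with p < q) to q − p. For instance
  ∂bc = c − b.
This gives a 4×4 integer matrix of rank 3; reducing to Smith normal form yields diagonal entries (1,1,1).

Computing H_k = (kernel of ∂_k) / (image of ∂_{k+1}):

  H_0: rank C_0 − rank ∂_1 = 4 − 3 = 1, and the invariant factors of ∂_1 are all 1, so H_0 = Z.
  H_1: rank ker ∂_1 − rank ∂_2 = (4 − 3) − 0 = 1, and there is no ∂_2, so H_1 = Z.

As a check, the Euler characteristic is 4 − 4 = 0, which agrees with 1 − 1 = 0.

H_0 ≅ Z,  H_1 ≅ Z.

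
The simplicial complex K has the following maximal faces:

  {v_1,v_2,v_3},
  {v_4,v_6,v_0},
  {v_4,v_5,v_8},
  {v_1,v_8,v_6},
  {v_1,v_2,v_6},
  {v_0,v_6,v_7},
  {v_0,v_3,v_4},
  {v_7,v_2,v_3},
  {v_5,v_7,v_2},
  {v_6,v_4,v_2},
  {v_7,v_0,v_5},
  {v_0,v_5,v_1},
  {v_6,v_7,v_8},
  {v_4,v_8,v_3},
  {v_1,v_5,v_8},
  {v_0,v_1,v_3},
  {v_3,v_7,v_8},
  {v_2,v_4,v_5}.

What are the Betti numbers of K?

Fix the vertex order v_0 < v_1 < v_2 < v_3 < v_4 < v_5 < v_6 < v_7 < v_8 and write every simplex with vertices in increasing order. Then dim K = 2 and the simplices of K are:

  0-simplices (9): [v_0], [v_1], [v_2], [v_3], [v_4], [v_5], [v_6], [v_7], [v_8]
  1-simplices (27): (27 of them)
  2-simplices (18): (18 of them)

giving chain groups C_0 ≅ Z^9, C_1 ≅ Z^27, C_2 ≅ Z^18.

The boundary map ∂_1: C_1 → C_0 sends each edge [p,q] (with p < q) to q − p. For instance
  ∂[v_0,v_6] = [v_6] − [v_0].
As a 9×27 matrix over Z this has rank 8, with invariant factors (1,1,1,1,1,1,1,1).

∂_2: C_2 → C_1 maps a triangle to the signed sum of its edges. For instance
  ∂[v_3,v_4,v_8] = [v_4,v_8] − [v_3,v_8] + [v_3,v_4],
  ∂[v_1,v_6,v_8] = [v_6,v_8] − [v_1,v_8] + [v_1,v_6].
This gives a 27×18 integer matrix of rank 17; reducing to Smith normal form yields diagonal entries (1,1,1,1,1,1,1,1,1,1,1,1,1,1,1,1,1).

From H_k ≅ ker(∂_k) / im(∂_{k+1}) we obtain:

  H_0: rank C_0 − rank ∂_1 = 9 − 8 = 1, and the invariant factors of ∂_1 are all 1, so H_0 ≅ Z.
  H_1: rank ker ∂_1 − rank ∂_2 = (27 − 8) − 17 = 2, and the invariant factors of ∂_2 are all 1, so H_1 ≅ Z^2.
  H_2: rank ker ∂_2 − rank ∂_3 = (18 − 17) − 0 = 1, and there is no ∂_3, so H_2 ≅ Z.

(K is a triangulation of the torus T^2.)

Hence the Betti numbers are b_0 = 1, b_1 = 2, b_2 = 1.

b_0 = 1, b_1 = 2, b_2 = 1.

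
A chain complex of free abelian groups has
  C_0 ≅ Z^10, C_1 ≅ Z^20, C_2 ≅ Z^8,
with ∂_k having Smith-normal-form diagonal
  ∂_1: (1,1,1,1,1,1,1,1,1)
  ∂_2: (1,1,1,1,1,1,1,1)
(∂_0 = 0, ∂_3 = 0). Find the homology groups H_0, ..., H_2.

H_0 = Z,  H_1 = Z^3,  H_2 = 0.

H_0: b_0 = 10 − 0 − 9 = 1; torsion from ∂_1 factors > 1: none. So H_0 = Z.
H_1: b_1 = 20 − 9 − 8 = 3; torsion from ∂_2 factors > 1: none. So H_1 = Z^3.
H_2: b_2 = 8 − 8 − 0 = 0; torsion from ∂_3 factors > 1: none. So H_2 = 0.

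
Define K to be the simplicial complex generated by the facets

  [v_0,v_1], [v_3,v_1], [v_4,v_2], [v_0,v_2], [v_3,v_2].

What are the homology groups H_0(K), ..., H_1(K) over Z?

H_0 = Z,  H_1 = Z.

K has 5 vertices, 5 edges.
rank ∂_0 = 0, rank ∂_1 = 4 ⇒ b_0 = 5 − 0 − 4 = 1; all invariant factors of ∂_1 are 1 so no torsion. So H_0 ≅ Z.
rank ∂_1 = 4, rank ∂_2 = 0 ⇒ b_1 = 5 − 4 − 0 = 1. So H_1 ≅ Z.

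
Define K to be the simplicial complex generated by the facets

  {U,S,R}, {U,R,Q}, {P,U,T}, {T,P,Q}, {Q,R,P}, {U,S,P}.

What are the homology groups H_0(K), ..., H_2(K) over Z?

H_0 ≅ Z,  H_1 ≅ Z,  H_2 = 0.

Fix the vertex order P < Q < R < S < T < U and write every simplex with vertices in increasing order. Then dim K = 2 and the simplices of K are:

  0-simplices (6): P, Q, R, S, T, U
  1-simplices (12): PQ, PR, PS, PT, PU, QR, QT, QU, RS, RU, SU, TU
  2-simplices (6): PQR, PQT, PSU, PTU, QRU, RSU

giving chain groups C_0 ≅ Z^6, C_1 ≅ Z^12, C_2 ≅ Z^6.

∂_1: C_1 → C_0 sends each edge [p,q] (with p < q) to q − p.
This gives a 6×12 integer matrix of rank 5; reducing to Smith normal form yields diagonal entries (1,1,1,1,1).

The boundary map ∂_2: C_2 → C_1 maps a triangle to the signed sum of its edges. For instance
  ∂PSU = SU − PU + PS,
  ∂PQT = QT − PT + PQ.
This gives a 12×6 integer matrix of rank 6; reducing to Smith normal form yields diagonal entries (1,1,1,1,1,1).

From H_k ≅ ker(∂_k) / im(∂_{k+1}) we obtain:

  H_0: rank C_0 − rank ∂_1 = 6 − 5 = 1, and the invariant factors of ∂_1 are all 1, so H_0 ≅ Z.
  H_1: rank ker ∂_1 − rank ∂_2 = (12 − 5) − 6 = 1, and the invariant factors of ∂_2 are all 1, so H_1 ≅ Z.
  H_2: rank ker ∂_2 − rank ∂_3 = (6 − 6) − 0 = 0, and there is no ∂_3, so H_2 ≅ 0.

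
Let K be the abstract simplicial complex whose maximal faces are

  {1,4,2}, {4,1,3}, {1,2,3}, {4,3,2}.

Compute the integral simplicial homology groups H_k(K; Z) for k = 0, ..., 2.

We work with the vertex ordering 1 < 2 < 3 < 4. The simplices of K, each written with vertices in increasing order, are:

  0-simplices (4): [1], [2], [3], [4]
  1-simplices (6): [1,2], [1,3], [1,4], [2,3], [2,4], [3,4]
  2-simplices (4): [1,2,3], [1,2,4], [1,3,4], [2,3,4]

giving chain groups C_0 ≅ Z^4, C_1 ≅ Z^6, C_2 ≅ Z^4.

∂_1: C_1 → C_0 sends each edge [p,q] (with p < q) to q − p. For instance
  ∂[1,2] = [2] − [1].
As a 4×6 matrix over Z this has rank 3, with invariant factors (1,1,1).

Boundary ∂_2: C_2 → C_1 acts by ∂[p,q,r] = [q,r] − [p,r] + [p,q]. For instance
  ∂[2,3,4] = [3,4] − [2,4] + [2,3],
  ∂[1,2,3] = [2,3] − [1,3] + [1,2].
This gives a 6×4 integer matrix of rank 3; reducing to Smith normal form yields diagonal entries (1,1,1).

From H_k ≅ ker(∂_k) / im(∂_{k+1}) we obtain:

  H_0: rank C_0 − rank ∂_1 = 4 − 3 = 1, and the invariant factors of ∂_1 are all 1, so H_0 ≅ Z.
  H_1: rank ker ∂_1 − rank ∂_2 = (6 − 3) − 3 = 0, and the invariant factors of ∂_2 are all 1, so H_1 ≅ 0.
  H_2: rank ker ∂_2 − rank ∂_3 = (4 − 3) − 0 = 1, and there is no ∂_3, so H_2 ≅ Z.

H_0 ≅ Z,  H_1 = 0,  H_2 ≅ Z.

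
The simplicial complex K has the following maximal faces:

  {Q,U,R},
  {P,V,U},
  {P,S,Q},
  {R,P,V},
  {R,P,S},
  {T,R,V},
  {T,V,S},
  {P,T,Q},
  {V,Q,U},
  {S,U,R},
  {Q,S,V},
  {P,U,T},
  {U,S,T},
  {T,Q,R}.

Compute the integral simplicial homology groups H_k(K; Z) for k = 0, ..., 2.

Order the vertices as P < Q < R < S < T < U < V. Listing each simplex with vertices in this order, K has dimension 2 with simplices:

  0-simplices (7): P, Q, R, S, T, U, V
  1-simplices (21): PQ, PR, PS, PT, PU, PV, QR, QS, QT, QU, QV, RS, RT, RU, RV, ST, SU, SV, TU, TV, UV
  2-simplices (14): PQS, PQT, PRS, PRV, PTU, PUV, QRT, QRU, QSV, QUV, RSU, RTV, STU, STV

so the chain groups are C_0 ≅ Z^7, C_1 ≅ Z^21, C_2 ≅ Z^14.

Boundary ∂_1: C_1 → C_0 sends each edge [p,q] (with p < q) to q − p.
This gives a 7×21 integer matrix of rank 6; reducing to Smith normal form yields diagonal entries (1,1,1,1,1,1).

The boundary map ∂_2: C_2 → C_1 acts by ∂[p,q,r] = [q,r] − [p,r] + [p,q]. For instance
  ∂QSV = SV − QV + QS,
  ∂QUV = UV − QV + QU.
As a 21×14 matrix over Z this has rank 13, with invariant factors (1,1,1,1,1,1,1,1,1,1,1,1,1).

From H_k ≅ ker(∂_k) / im(∂_{k+1}) we obtain:

  H_0: rank C_0 − rank ∂_1 = 7 − 6 = 1, and the invariant factors of ∂_1 are all 1, so H_0 = Z.
  H_1: rank ker ∂_1 − rank ∂_2 = (21 − 6) − 13 = 2, and the invariant factors of ∂_2 are all 1, so H_1 = Z^2.
  H_2: rank ker ∂_2 − rank ∂_3 = (14 − 13) − 0 = 1, and there is no ∂_3, so H_2 = Z.

H_0 ≅ Z,  H_1 ≅ Z^2,  H_2 ≅ Z.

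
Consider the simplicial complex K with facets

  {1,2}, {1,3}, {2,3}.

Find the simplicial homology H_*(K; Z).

K has 3 vertices, 3 edges.
rank ∂_0 = 0, rank ∂_1 = 2 ⇒ b_0 = 3 − 0 − 2 = 1; all invariant factors of ∂_1 are 1 so no torsion. So H_0 = Z.
rank ∂_1 = 2, rank ∂_2 = 0 ⇒ b_1 = 3 − 2 − 0 = 1. So H_1 = Z.

H_0 ≅ Z,  H_1 ≅ Z.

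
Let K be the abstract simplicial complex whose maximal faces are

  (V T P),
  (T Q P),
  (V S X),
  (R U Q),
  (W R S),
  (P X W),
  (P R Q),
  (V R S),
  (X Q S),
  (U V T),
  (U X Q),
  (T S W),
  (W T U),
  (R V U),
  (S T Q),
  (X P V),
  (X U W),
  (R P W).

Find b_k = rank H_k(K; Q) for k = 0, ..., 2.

b_0 = 1, b_1 = 2, b_2 = 1.

We work with the vertex ordering P < Q < R < S < T < U < V < W < X. The simplices of K, each written with vertices in increasing order, are:

  0-simplices (9): P, Q, R, S, T, U, V, W, X
  1-simplices (27): PQ, PR, PT, PV, PW, PX, QR, QS, QT, QU, QX, RS, RU, RV, RW, ST, SV, SW, SX, TU, TV, TW, UV, UW, UX, VX, WX
  2-simplices (18): PQR, PQT, PRW, PTV, PVX, PWX, QRU, QST, QSX, QUX, RSV, RSW, RUV, STW, SVX, TUV, TUW, UWX

giving chain groups C_0 ≅ Z^9, C_1 ≅ Z^27, C_2 ≅ Z^18.

Boundary ∂_1: C_1 → C_0 is given by ∂[p,q] = [q] − [p]. For instance
  ∂WX = X − W.
This gives a 9×27 integer matrix of rank 8; reducing to Smith normal form yields diagonal entries (1,1,1,1,1,1,1,1).

∂_2: C_2 → C_1 acts by ∂[p,q,r] = [q,r] − [p,r] + [p,q]. For instance
  ∂STW = TW − SW + ST,
  ∂PQR = QR − PR + PQ.
This gives a 27×18 integer matrix of rank 17; reducing to Smith normal form yields diagonal entries (1,1,1,1,1,1,1,1,1,1,1,1,1,1,1,1,1).

Now H_k = ker ∂_k / im ∂_{k+1}, so:

  H_0: rank C_0 − rank ∂_1 = 9 − 8 = 1, and the invariant factors of ∂_1 are all 1, so H_0 = Z.
  H_1: rank ker ∂_1 − rank ∂_2 = (27 − 8) − 17 = 2, and the invariant factors of ∂_2 are all 1, so H_1 = Z^2.
  H_2: rank ker ∂_2 − rank ∂_3 = (18 − 17) − 0 = 1, and there is no ∂_3, so H_2 = Z.

As a check, the Euler characteristic is 9 − 27 + 18 = 0, which agrees with 1 − 2 + 1 = 0.

Hence the Betti numbers are b_0 = 1, b_1 = 2, b_2 = 1.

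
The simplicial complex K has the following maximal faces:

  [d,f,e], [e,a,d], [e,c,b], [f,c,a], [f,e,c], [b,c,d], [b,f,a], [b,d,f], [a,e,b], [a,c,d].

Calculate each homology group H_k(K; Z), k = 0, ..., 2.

Fix the vertex order a < b < c < d < e < f and write every simplex with vertices in increasing order. Then dim K = 2 and the simplices of K are:

  0-simplices (6): a, b, c, d, e, f
  1-simplices (15): ab, ac, ad, ae, af, bc, bd, be, bf, cd, ce, cf, de, df, ef
  2-simplices (10): abe, abf, acd, acf, ade, bcd, bce, bdf, cef, def

giving chain groups C_0 ≅ Z^6, C_1 ≅ Z^15, C_2 ≅ Z^10.

Boundary ∂_1: C_1 → C_0 maps an edge to its endpoints' difference, ∂[p,q] = q − p.
As a 6×15 matrix over Z this has rank 5, with invariant factors (1,1,1,1,1).

Boundary ∂_2: C_2 → C_1 acts by ∂[p,q,r] = [q,r] − [p,r] + [p,q]. For instance
  ∂acf = cf − af + ac,
  ∂acd = cd − ad + ac.
The 15×10 boundary matrix has rank 10 and Smith normal form diag(1,1,1,1,1,1,1,1,1,2).

From H_k ≅ ker(∂_k) / im(∂_{k+1}) we obtain:

  H_0: rank C_0 − rank ∂_1 = 6 − 5 = 1, and the invariant factors of ∂_1 are all 1, so H_0 = Z.
  H_1: rank ker ∂_1 − rank ∂_2 = (15 − 5) − 10 = 0, and ∂_2 has invariant factor 2 > 1, so H_1 = Z/2.
  H_2: rank ker ∂_2 − rank ∂_3 = (10 − 10) − 0 = 0, and there is no ∂_3, so H_2 = 0.

H_0 = Z,  H_1 = Z/2,  H_2 = 0.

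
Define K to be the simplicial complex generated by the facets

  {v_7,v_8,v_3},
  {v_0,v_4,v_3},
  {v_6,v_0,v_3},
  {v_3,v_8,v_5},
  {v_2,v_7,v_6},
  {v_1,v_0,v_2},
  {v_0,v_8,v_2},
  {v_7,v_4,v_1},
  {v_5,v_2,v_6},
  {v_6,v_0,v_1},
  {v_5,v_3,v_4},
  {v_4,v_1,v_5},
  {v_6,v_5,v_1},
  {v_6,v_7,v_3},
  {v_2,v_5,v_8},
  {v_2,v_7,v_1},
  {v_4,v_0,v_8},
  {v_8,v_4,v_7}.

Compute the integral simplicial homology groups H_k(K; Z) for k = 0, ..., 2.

H_0 ≅ Z,  H_1 ≅ Z ⊕ Z/2,  H_2 = 0.

K has 9 vertices, 27 edges, 18 triangles.
rank ∂_0 = 0, rank ∂_1 = 8 ⇒ b_0 = 9 − 0 − 8 = 1; all invariant factors of ∂_1 are 1 so no torsion. So H_0 ≅ Z.
rank ∂_1 = 8, rank ∂_2 = 18 ⇒ b_1 = 27 − 8 − 18 = 1; ∂_2 has invariant factor(s) [2] giving torsion. So H_1 ≅ Z ⊕ Z/2.
rank ∂_2 = 18, rank ∂_3 = 0 ⇒ b_2 = 18 − 18 − 0 = 0. So H_2 ≅ 0.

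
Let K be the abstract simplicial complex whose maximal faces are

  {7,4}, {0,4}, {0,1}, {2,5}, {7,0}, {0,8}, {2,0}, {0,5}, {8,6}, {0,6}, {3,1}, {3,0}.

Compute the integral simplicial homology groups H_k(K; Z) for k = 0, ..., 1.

We work with the vertex ordering 0 < 1 < 2 < 3 < 4 < 5 < 6 < 7 < 8. The simplices of K, each written with vertices in increasing order, are:

  0-simplices (9): [0], [1], [2], [3], [4], [5], [6], [7], [8]
  1-simplices (12): [0,1], [0,2], [0,3], [0,4], [0,5], [0,6], [0,7], [0,8], [1,3], [2,5], [4,7], [6,8]

so the chain groups are C_0 ≅ Z^9, C_1 ≅ Z^12.

∂_1: C_1 → C_0 maps an edge to its endpoints' difference, ∂[p,q] = q − p. For instance
  ∂[0,3] = [3] − [0].
As a 9×12 matrix over Z this has rank 8, with invariant factors (1,1,1,1,1,1,1,1).

Computing H_k = (kernel of ∂_k) / (image of ∂_{k+1}):

  H_0: rank C_0 − rank ∂_1 = 9 − 8 = 1, and the invariant factors of ∂_1 are all 1, so H_0 = Z.
  H_1: rank ker ∂_1 − rank ∂_2 = (12 − 8) − 0 = 4, and there is no ∂_2, so H_1 = Z^4.

(K is a triangulation of a wedge of 4 circles.)

H_0 = Z,  H_1 = Z^4.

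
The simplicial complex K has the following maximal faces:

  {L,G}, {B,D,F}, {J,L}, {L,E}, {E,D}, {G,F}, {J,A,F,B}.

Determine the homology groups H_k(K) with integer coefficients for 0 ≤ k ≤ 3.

Fix the vertex order A < B < D < E < F < G < J < L and write every simplex with vertices in increasing order. Then dim K = 3 and the simplices of K are:

  0-simplices (8): A, B, D, E, F, G, J, L
  1-simplices (13): AB, AF, AJ, BD, BF, BJ, DE, DF, EL, FG, FJ, GL, JL
  2-simplices (5): ABF, ABJ, AFJ, BDF, BFJ
  3-simplices (1): ABFJ

so the chain groups are C_0 ≅ Z^8, C_1 ≅ Z^13, C_2 ≅ Z^5, C_3 ≅ Z^1.

Boundary ∂_1: C_1 → C_0 maps an edge to its endpoints' difference, ∂[p,q] = q − p.
The 8×13 boundary matrix has rank 7 and Smith normal form diag(1,1,1,1,1,1,1).

∂_2: C_2 → C_1 sends each 2-simplex [p,q,r] to [q,r] − [p,r] + [p,q]. For instance
  ∂ABF = BF − AF + AB,
  ∂AFJ = FJ − AJ + AF.
This gives a 13×5 integer matrix of rank 4; reducing to Smith normal form yields diagonal entries (1,1,1,1).

The boundary map ∂_3: C_3 → C_2 sends each 3-simplex σ to the alternating sum Σ_i (−1)^i (σ with its i-th vertex removed). For instance
  ∂ABFJ = BFJ − AFJ + ABJ − ABF.
The 5×1 boundary matrix has rank 1 and Smith normal form diag(1).

Reading off H_k = ker ∂_k / im ∂_{k+1}:

  H_0: rank C_0 − rank ∂_1 = 8 − 7 = 1, and the invariant factors of ∂_1 are all 1, so H_0 = Z.
  H_1: rank ker ∂_1 − rank ∂_2 = (13 − 7) − 4 = 2, and the invariant factors of ∂_2 are all 1, so H_1 = Z^2.
  H_2: rank ker ∂_2 − rank ∂_3 = (5 − 4) − 1 = 0, and the invariant factors of ∂_3 are all 1, so H_2 = 0.
  H_3: rank ker ∂_3 − rank ∂_4 = (1 − 1) − 0 = 0, and there is no ∂_4, so H_3 = 0.

As a check, the Euler characteristic is 8 − 13 + 5 − 1 = -1, which agrees with 1 − 2 + 0 − 0 = -1.

H_0 = Z,  H_1 = Z^2,  H_2 = 0,  H_3 = 0.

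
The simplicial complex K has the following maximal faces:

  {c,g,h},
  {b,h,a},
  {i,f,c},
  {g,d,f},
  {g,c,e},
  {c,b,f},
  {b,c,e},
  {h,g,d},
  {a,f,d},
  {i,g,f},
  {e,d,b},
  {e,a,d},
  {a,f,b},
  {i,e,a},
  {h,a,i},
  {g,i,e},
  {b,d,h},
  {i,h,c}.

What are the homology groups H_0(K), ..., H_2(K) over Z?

H_0 = Z,  H_1 = Z ⊕ Z/2Z,  H_2 = 0.

Take the total order a < b < c < d < e < f < g < h < i on the vertex set. Then K (dimension 2) consists of the simplices:

  0-simplices (9): a, b, c, d, e, f, g, h, i
  1-simplices (27): ab, ad, ae, af, ah, ai, bc, bd, be, bf, bh, ce, cf, cg, ch, ci, de, df, dg, dh, eg, ei, fg, fi, gh, gi, hi
  2-simplices (18): abf, abh, ade, adf, aei, ahi, bce, bcf, bde, bdh, ceg, cfi, cgh, chi, dfg, dgh, egi, fgi

giving chain groups C_0 ≅ Z^9, C_1 ≅ Z^27, C_2 ≅ Z^18.

Boundary ∂_1: C_1 → C_0 sends each edge [p,q] (with p < q) to q − p. For instance
  ∂eg = g − e.
As a 9×27 matrix over Z this has rank 8, with invariant factors (1,1,1,1,1,1,1,1).

Boundary ∂_2: C_2 → C_1 sends each 2-simplex [p,q,r] to [q,r] − [p,r] + [p,q]. For instance
  ∂dgh = gh − dh + dg,
  ∂dfg = fg − dg + df.
The resulting 27×18 matrix has rank 18, and its Smith normal form has invariant factors (1,1,1,1,1,1,1,1,1,1,1,1,1,1,1,1,1,2).

Now H_k = ker ∂_k / im ∂_{k+1}, so:

  H_0: rank C_0 − rank ∂_1 = 9 − 8 = 1, and the invariant factors of ∂_1 are all 1, so H_0 ≅ Z.
  H_1: rank ker ∂_1 − rank ∂_2 = (27 − 8) − 18 = 1, and ∂_2 has invariant factor 2 > 1, so H_1 ≅ Z ⊕ Z/2Z.
  H_2: rank ker ∂_2 − rank ∂_3 = (18 − 18) − 0 = 0, and there is no ∂_3, so H_2 ≅ 0.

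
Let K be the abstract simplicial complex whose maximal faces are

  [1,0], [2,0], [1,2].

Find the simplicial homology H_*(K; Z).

H_0 = Z,  H_1 = Z.

We work with the vertex ordering 0 < 1 < 2. The simplices of K, each written with vertices in increasing order, are:

  0-simplices (3): [0], [1], [2]
  1-simplices (3): [0,1], [0,2], [1,2]

giving chain groups C_0 ≅ Z^3, C_1 ≅ Z^3.

The boundary map ∂_1: C_1 → C_0 sends each edge [p,q] (with p < q) to q − p.
The 3×3 boundary matrix has rank 2 and Smith normal form diag(1,1).

Reading off H_k = ker ∂_k / im ∂_{k+1}:

  H_0: rank C_0 − rank ∂_1 = 3 − 2 = 1, and the invariant factors of ∂_1 are all 1, so H_0 = Z.
  H_1: rank ker ∂_1 − rank ∂_2 = (3 − 2) − 0 = 1, and there is no ∂_2, so H_1 = Z.

(K is a triangulation of the circle S^1.)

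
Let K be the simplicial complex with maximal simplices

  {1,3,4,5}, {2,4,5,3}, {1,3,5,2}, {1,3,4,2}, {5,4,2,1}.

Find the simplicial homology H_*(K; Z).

Fix the vertex order 1 < 2 < 3 < 4 < 5 and write every simplex with vertices in increasing order. Then dim K = 3 and the simplices of K are:

  0-simplices (5): [1], [2], [3], [4], [5]
  1-simplices (10): [1,2], [1,3], [1,4], [1,5], [2,3], [2,4], [2,5], [3,4], [3,5], [4,5]
  2-simplices (10): [1,2,3], [1,2,4], [1,2,5], [1,3,4], [1,3,5], [1,4,5], [2,3,4], [2,3,5], [2,4,5], [3,4,5]
  3-simplices (5): [1,2,3,4], [1,2,3,5], [1,2,4,5], [1,3,4,5], [2,3,4,5]

Hence C_0 ≅ Z^5, C_1 ≅ Z^10, C_2 ≅ Z^10, C_3 ≅ Z^5.

∂_1: C_1 → C_0 is given by ∂[p,q] = [q] − [p].
The 5×10 boundary matrix has rank 4 and Smith normal form diag(1,1,1,1).

Boundary ∂_2: C_2 → C_1 acts by ∂[p,q,r] = [q,r] − [p,r] + [p,q]. For instance
  ∂[1,2,4] = [2,4] − [1,4] + [1,2],
  ∂[3,4,5] = [4,5] − [3,5] + [3,4].
The 10×10 boundary matrix has rank 6 and Smith normal form diag(1,1,1,1,1,1).

The boundary map ∂_3: C_3 → C_2 sends each 3-simplex σ to the alternating sum Σ_i (−1)^i (σ with its i-th vertex removed). For instance
  ∂[2,3,4,5] = [3,4,5] − [2,4,5] + [2,3,5] − [2,3,4],
  ∂[1,2,4,5] = [2,4,5] − [1,4,5] + [1,2,5] − [1,2,4].
The 10×5 boundary matrix has rank 4 and Smith normal form diag(1,1,1,1).

From H_k ≅ ker(∂_k) / im(∂_{k+1}) we obtain:

  H_0: rank C_0 − rank ∂_1 = 5 − 4 = 1, and the invariant factors of ∂_1 are all 1, so H_0 ≅ Z.
  H_1: rank ker ∂_1 − rank ∂_2 = (10 − 4) − 6 = 0, and the invariant factors of ∂_2 are all 1, so H_1 ≅ 0.
  H_2: rank ker ∂_2 − rank ∂_3 = (10 − 6) − 4 = 0, and the invariant factors of ∂_3 are all 1, so H_2 ≅ 0.
  H_3: rank ker ∂_3 − rank ∂_4 = (5 − 4) − 0 = 1, and there is no ∂_4, so H_3 ≅ Z.

H_0 ≅ Z,  H_1 = 0,  H_2 = 0,  H_3 ≅ Z.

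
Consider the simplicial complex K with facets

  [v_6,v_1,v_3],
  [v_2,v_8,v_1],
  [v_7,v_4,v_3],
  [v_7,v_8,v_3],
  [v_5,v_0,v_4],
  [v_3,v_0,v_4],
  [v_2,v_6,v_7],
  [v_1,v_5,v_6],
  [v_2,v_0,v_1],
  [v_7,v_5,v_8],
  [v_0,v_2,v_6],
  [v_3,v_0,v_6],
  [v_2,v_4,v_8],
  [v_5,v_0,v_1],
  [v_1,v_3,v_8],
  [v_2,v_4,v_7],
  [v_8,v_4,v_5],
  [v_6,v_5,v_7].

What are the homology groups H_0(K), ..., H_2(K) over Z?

H_0 = Z,  H_1 = Z × Z/2,  H_2 = 0.

K has 9 vertices, 27 edges, 18 triangles.
rank ∂_0 = 0, rank ∂_1 = 8 ⇒ b_0 = 9 − 0 − 8 = 1; all invariant factors of ∂_1 are 1 so no torsion. So H_0 ≅ Z.
rank ∂_1 = 8, rank ∂_2 = 18 ⇒ b_1 = 27 − 8 − 18 = 1; ∂_2 has invariant factor(s) [2] giving torsion. So H_1 ≅ Z × Z/2.
rank ∂_2 = 18, rank ∂_3 = 0 ⇒ b_2 = 18 − 18 − 0 = 0. So H_2 ≅ 0.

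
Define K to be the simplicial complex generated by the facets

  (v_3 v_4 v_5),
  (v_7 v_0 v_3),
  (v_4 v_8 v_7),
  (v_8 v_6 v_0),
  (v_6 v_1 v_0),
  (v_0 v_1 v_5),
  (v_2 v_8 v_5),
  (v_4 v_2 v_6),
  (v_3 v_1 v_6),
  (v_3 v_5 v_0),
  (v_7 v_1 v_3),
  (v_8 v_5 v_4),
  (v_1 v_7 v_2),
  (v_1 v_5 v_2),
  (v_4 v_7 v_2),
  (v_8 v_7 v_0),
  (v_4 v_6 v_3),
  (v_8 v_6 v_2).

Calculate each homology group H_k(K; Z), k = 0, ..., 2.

H_0 = Z,  H_1 = Z × Z/2,  H_2 = 0.

Take the total order v_0 < v_1 < v_2 < v_3 < v_4 < v_5 < v_6 < v_7 < v_8 on the vertex set. Then K (dimension 2) consists of the simplices:

  0-simplices (9): [v_0], [v_1], [v_2], [v_3], [v_4], [v_5], [v_6], [v_7], [v_8]
  1-simplices (27): (27 of them)
  2-simplices (18): (18 of them)

so the chain groups are C_0 ≅ Z^9, C_1 ≅ Z^27, C_2 ≅ Z^18.

∂_1: C_1 → C_0 sends each edge [p,q] (with p < q) to q − p. For instance
  ∂[v_0,v_5] = [v_5] − [v_0].
The 9×27 boundary matrix has rank 8 and Smith normal form diag(1,1,1,1,1,1,1,1).

Boundary ∂_2: C_2 → C_1 maps a triangle to the signed sum of its edges. For instance
  ∂[v_0,v_6,v_8] = [v_6,v_8] − [v_0,v_8] + [v_0,v_6],
  ∂[v_0,v_1,v_6] = [v_1,v_6] − [v_0,v_6] + [v_0,v_1].
This gives a 27×18 integer matrix of rank 18; reducing to Smith normal form yields diagonal entries (1,1,1,1,1,1,1,1,1,1,1,1,1,1,1,1,1,2).

From H_k ≅ ker(∂_k) / im(∂_{k+1}) we obtain:

  H_0: rank C_0 − rank ∂_1 = 9 − 8 = 1, and the invariant factors of ∂_1 are all 1, so H_0 ≅ Z.
  H_1: rank ker ∂_1 − rank ∂_2 = (27 − 8) − 18 = 1, and ∂_2 has invariant factor 2 > 1, so H_1 ≅ Z × Z/2.
  H_2: rank ker ∂_2 − rank ∂_3 = (18 − 18) − 0 = 0, and there is no ∂_3, so H_2 ≅ 0.

As a check, the Euler characteristic is 9 − 27 + 18 = 0, which agrees with 1 − 1 + 0 = 0.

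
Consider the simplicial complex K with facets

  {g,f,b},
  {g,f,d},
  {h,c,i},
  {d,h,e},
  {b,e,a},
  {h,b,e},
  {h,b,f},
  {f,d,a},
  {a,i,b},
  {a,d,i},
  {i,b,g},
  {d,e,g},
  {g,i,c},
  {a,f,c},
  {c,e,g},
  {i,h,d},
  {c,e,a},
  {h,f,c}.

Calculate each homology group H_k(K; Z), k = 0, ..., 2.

H_0 = Z,  H_1 = Z^2,  H_2 = Z.

Take the total order a < b < c < d < e < f < g < h < i on the vertex set. Then K (dimension 2) consists of the simplices:

  0-simplices (9): a, b, c, d, e, f, g, h, i
  1-simplices (27): ab, ac, ad, ae, af, ai, be, bf, bg, bh, bi, ce, cf, cg, ch, ci, de, df, dg, dh, di, eg, eh, fg, fh, gi, hi
  2-simplices (18): abe, abi, ace, acf, adf, adi, beh, bfg, bfh, bgi, ceg, cfh, cgi, chi, deg, deh, dfg, dhi

so the chain groups are C_0 ≅ Z^9, C_1 ≅ Z^27, C_2 ≅ Z^18.

The boundary map ∂_1: C_1 → C_0 is given by ∂[p,q] = [q] − [p].
As a 9×27 matrix over Z this has rank 8, with invariant factors (1,1,1,1,1,1,1,1).

Boundary ∂_2: C_2 → C_1 maps a triangle to the signed sum of its edges. For instance
  ∂bgi = gi − bi + bg,
  ∂dfg = fg − dg + df.
As a 27×18 matrix over Z this has rank 17, with invariant factors (1,1,1,1,1,1,1,1,1,1,1,1,1,1,1,1,1).

Now H_k = ker ∂_k / im ∂_{k+1}, so:

  H_0: rank C_0 − rank ∂_1 = 9 − 8 = 1, and the invariant factors of ∂_1 are all 1, so H_0 ≅ Z.
  H_1: rank ker ∂_1 − rank ∂_2 = (27 − 8) − 17 = 2, and the invariant factors of ∂_2 are all 1, so H_1 ≅ Z^2.
  H_2: rank ker ∂_2 − rank ∂_3 = (18 − 17) − 0 = 1, and there is no ∂_3, so H_2 ≅ Z.

As a check, the Euler characteristic is 9 − 27 + 18 = 0, which agrees with 1 − 2 + 1 = 0.
(K is a triangulation of the torus T^2.)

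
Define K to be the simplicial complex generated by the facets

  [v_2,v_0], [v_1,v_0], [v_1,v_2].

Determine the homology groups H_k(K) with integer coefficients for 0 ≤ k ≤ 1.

H_0 ≅ Z,  H_1 ≅ Z.

Fix the vertex order v_0 < v_1 < v_2 and write every simplex with vertices in increasing order. Then dim K = 1 and the simplices of K are:

  0-simplices (3): [v_0], [v_1], [v_2]
  1-simplices (3): [v_0,v_1], [v_0,v_2], [v_1,v_2]

so the chain groups are C_0 ≅ Z^3, C_1 ≅ Z^3.

Boundary ∂_1: C_1 → C_0 sends each edge [p,q] (with p < q) to q − p. For instance
  ∂[v_0,v_2] = [v_2] − [v_0].
The resulting 3×3 matrix has rank 2, and its Smith normal form has invariant factors (1,1).

Now H_k = ker ∂_k / im ∂_{k+1}, so:

  H_0: rank C_0 − rank ∂_1 = 3 − 2 = 1, and the invariant factors of ∂_1 are all 1, so H_0 ≅ Z.
  H_1: rank ker ∂_1 − rank ∂_2 = (3 − 2) − 0 = 1, and there is no ∂_2, so H_1 ≅ Z.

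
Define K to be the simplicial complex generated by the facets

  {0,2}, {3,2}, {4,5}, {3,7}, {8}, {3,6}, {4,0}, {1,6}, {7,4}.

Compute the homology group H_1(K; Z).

K has 9 vertices, 8 edges.
rank ∂_1 = 7, rank ∂_2 = 0 ⇒ b_1 = 8 − 7 − 0 = 1. So H_1 = Z.

H_1 = Z.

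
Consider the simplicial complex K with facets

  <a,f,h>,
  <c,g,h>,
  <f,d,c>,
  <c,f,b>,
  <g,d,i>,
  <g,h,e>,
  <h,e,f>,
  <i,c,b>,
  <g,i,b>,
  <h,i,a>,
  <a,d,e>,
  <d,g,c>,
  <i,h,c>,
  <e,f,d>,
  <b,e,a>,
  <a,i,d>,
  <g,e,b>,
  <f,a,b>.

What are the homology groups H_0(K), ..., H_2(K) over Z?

H_0 = Z,  H_1 = Z × Z/2,  H_2 = 0.

K has 9 vertices, 27 edges, 18 triangles.
rank ∂_0 = 0, rank ∂_1 = 8 ⇒ b_0 = 9 − 0 − 8 = 1; all invariant factors of ∂_1 are 1 so no torsion. So H_0 = Z.
rank ∂_1 = 8, rank ∂_2 = 18 ⇒ b_1 = 27 − 8 − 18 = 1; ∂_2 has invariant factor(s) [2] giving torsion. So H_1 = Z × Z/2.
rank ∂_2 = 18, rank ∂_3 = 0 ⇒ b_2 = 18 − 18 − 0 = 0. So H_2 = 0.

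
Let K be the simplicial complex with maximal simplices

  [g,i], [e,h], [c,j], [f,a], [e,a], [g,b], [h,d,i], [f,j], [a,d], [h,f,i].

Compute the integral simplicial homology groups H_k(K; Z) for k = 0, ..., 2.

K has 10 vertices, 13 edges, 2 triangles.
rank ∂_0 = 0, rank ∂_1 = 9 ⇒ b_0 = 10 − 0 − 9 = 1; all invariant factors of ∂_1 are 1 so no torsion. So H_0 ≅ Z.
rank ∂_1 = 9, rank ∂_2 = 2 ⇒ b_1 = 13 − 9 − 2 = 2; all invariant factors of ∂_2 are 1 so no torsion. So H_1 ≅ Z^2.
rank ∂_2 = 2, rank ∂_3 = 0 ⇒ b_2 = 2 − 2 − 0 = 0. So H_2 ≅ 0.

H_0 ≅ Z,  H_1 ≅ Z^2,  H_2 = 0.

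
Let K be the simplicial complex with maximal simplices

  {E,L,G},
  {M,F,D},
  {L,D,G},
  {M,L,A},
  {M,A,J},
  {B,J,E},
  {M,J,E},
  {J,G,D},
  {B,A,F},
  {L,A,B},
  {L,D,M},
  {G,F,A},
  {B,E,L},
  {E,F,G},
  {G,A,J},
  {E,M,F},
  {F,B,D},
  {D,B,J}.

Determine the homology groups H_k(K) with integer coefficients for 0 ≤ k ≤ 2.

Fix the vertex order A < B < D < E < F < G < J < L < M and write every simplex with vertices in increasing order. Then dim K = 2 and the simplices of K are:

  0-simplices (9): A, B, D, E, F, G, J, L, M
  1-simplices (27): AB, AF, AG, AJ, AL, AM, BD, BE, BF, BJ, BL, DF, DG, DJ, DL, DM, EF, EG, EJ, EL, EM, FG, FM, GJ, GL, JM, LM
  2-simplices (18): ABF, ABL, AFG, AGJ, AJM, ALM, BDF, BDJ, BEJ, BEL, DFM, DGJ, DGL, DLM, EFG, EFM, EGL, EJM

giving chain groups C_0 ≅ Z^9, C_1 ≅ Z^27, C_2 ≅ Z^18.

Boundary ∂_1: C_1 → C_0 sends each edge [p,q] (with p < q) to q − p.
As a 9×27 matrix over Z this has rank 8, with invariant factors (1,1,1,1,1,1,1,1).

The boundary map ∂_2: C_2 → C_1 acts by ∂[p,q,r] = [q,r] − [p,r] + [p,q]. For instance
  ∂EFM = FM − EM + EF,
  ∂ABF = BF − AF + AB.
The 27×18 boundary matrix has rank 17 and Smith normal form diag(1,1,1,1,1,1,1,1,1,1,1,1,1,1,1,1,1).

Now H_k = ker ∂_k / im ∂_{k+1}, so:

  H_0: rank C_0 − rank ∂_1 = 9 − 8 = 1, and the invariant factors of ∂_1 are all 1, so H_0 = Z.
  H_1: rank ker ∂_1 − rank ∂_2 = (27 − 8) − 17 = 2, and the invariant factors of ∂_2 are all 1, so H_1 = Z^2.
  H_2: rank ker ∂_2 − rank ∂_3 = (18 − 17) − 0 = 1, and there is no ∂_3, so H_2 = Z.

H_0 = Z,  H_1 = Z^2,  H_2 = Z.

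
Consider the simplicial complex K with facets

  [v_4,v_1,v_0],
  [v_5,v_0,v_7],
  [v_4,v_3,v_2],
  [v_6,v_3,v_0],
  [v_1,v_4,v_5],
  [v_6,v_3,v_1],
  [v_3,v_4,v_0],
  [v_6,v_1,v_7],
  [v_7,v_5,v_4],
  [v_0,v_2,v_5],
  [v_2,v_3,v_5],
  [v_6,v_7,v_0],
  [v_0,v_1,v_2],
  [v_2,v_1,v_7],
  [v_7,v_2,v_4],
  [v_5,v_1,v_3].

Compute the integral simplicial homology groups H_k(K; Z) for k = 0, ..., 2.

H_0 = Z,  H_1 = Z^2,  H_2 = Z.

Fix the vertex order v_0 < v_1 < v_2 < v_3 < v_4 < v_5 < v_6 < v_7 and write every simplex with vertices in increasing order. Then dim K = 2 and the simplices of K are:

  0-simplices (8): [v_0], [v_1], [v_2], [v_3], [v_4], [v_5], [v_6], [v_7]
  1-simplices (24): (24 of them)
  2-simplices (16): (16 of them)

Hence C_0 ≅ Z^8, C_1 ≅ Z^24, C_2 ≅ Z^16.

The boundary map ∂_1: C_1 → C_0 sends each edge [p,q] (with p < q) to q − p. For instance
  ∂[v_2,v_3] = [v_3] − [v_2].
This gives a 8×24 integer matrix of rank 7; reducing to Smith normal form yields diagonal entries (1,1,1,1,1,1,1).

∂_2: C_2 → C_1 acts by ∂[p,q,r] = [q,r] − [p,r] + [p,q]. For instance
  ∂[v_1,v_4,v_5] = [v_4,v_5] − [v_1,v_5] + [v_1,v_4],
  ∂[v_2,v_4,v_7] = [v_4,v_7] − [v_2,v_7] + [v_2,v_4].
As a 24×16 matrix over Z this has rank 15, with invariant factors (1,1,1,1,1,1,1,1,1,1,1,1,1,1,1).

Now H_k = ker ∂_k / im ∂_{k+1}, so:

  H_0: rank C_0 − rank ∂_1 = 8 − 7 = 1, and the invariant factors of ∂_1 are all 1, so H_0 = Z.
  H_1: rank ker ∂_1 − rank ∂_2 = (24 − 7) − 15 = 2, and the invariant factors of ∂_2 are all 1, so H_1 = Z^2.
  H_2: rank ker ∂_2 − rank ∂_3 = (16 − 15) − 0 = 1, and there is no ∂_3, so H_2 = Z.

As a check, the Euler characteristic is 8 − 24 + 16 = 0, which agrees with 1 − 2 + 1 = 0.
(K is a triangulation of the torus T^2.)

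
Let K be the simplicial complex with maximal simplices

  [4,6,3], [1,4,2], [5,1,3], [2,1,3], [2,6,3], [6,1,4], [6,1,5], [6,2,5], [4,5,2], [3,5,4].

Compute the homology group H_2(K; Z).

H_2 ≅ 0.

Fix the vertex order 1 < 2 < 3 < 4 < 5 < 6 and write every simplex with vertices in increasing order. Then dim K = 2 and the simplices of K are:

  0-simplices (6): [1], [2], [3], [4], [5], [6]
  1-simplices (15): [1,2], [1,3], [1,4], [1,5], [1,6], [2,3], [2,4], [2,5], [2,6], [3,4], [3,5], [3,6], [4,5], [4,6], [5,6]
  2-simplices (10): [1,2,3], [1,2,4], [1,3,5], [1,4,6], [1,5,6], [2,3,6], [2,4,5], [2,5,6], [3,4,5], [3,4,6]

Hence C_0 ≅ Z^6, C_1 ≅ Z^15, C_2 ≅ Z^10.

∂_1: C_1 → C_0 maps an edge to its endpoints' difference, ∂[p,q] = q − p.
The 6×15 boundary matrix has rank 5 and Smith normal form diag(1,1,1,1,1).

The boundary map ∂_2: C_2 → C_1 acts by ∂[p,q,r] = [q,r] − [p,r] + [p,q]. For instance
  ∂[1,2,4] = [2,4] − [1,4] + [1,2],
  ∂[1,3,5] = [3,5] − [1,5] + [1,3].
The 15×10 boundary matrix has rank 10 and Smith normal form diag(1,1,1,1,1,1,1,1,1,2).

From H_k ≅ ker(∂_k) / im(∂_{k+1}) we obtain:

  H_2: rank ker ∂_2 − rank ∂_3 = (10 − 10) − 0 = 0, and there is no ∂_3, so H_2 = 0.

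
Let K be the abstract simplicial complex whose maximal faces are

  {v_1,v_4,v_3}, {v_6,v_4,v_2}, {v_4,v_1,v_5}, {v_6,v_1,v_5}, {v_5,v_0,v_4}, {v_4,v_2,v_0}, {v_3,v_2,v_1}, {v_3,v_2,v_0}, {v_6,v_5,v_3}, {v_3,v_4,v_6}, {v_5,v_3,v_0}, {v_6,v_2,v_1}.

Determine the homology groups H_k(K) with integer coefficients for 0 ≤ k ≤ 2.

Fix the vertex order v_0 < v_1 < v_2 < v_3 < v_4 < v_5 < v_6 and write every simplex with vertices in increasing order. Then dim K = 2 and the simplices of K are:

  0-simplices (7): [v_0], [v_1], [v_2], [v_3], [v_4], [v_5], [v_6]
  1-simplices (18): (18 of them)
  2-simplices (12): (12 of them)

so the chain groups are C_0 ≅ Z^7, C_1 ≅ Z^18, C_2 ≅ Z^12.

The boundary map ∂_1: C_1 → C_0 sends each edge [p,q] (with p < q) to q − p. For instance
  ∂[v_1,v_5] = [v_5] − [v_1].
The resulting 7×18 matrix has rank 6, and its Smith normal form has invariant factors (1,1,1,1,1,1).

∂_2: C_2 → C_1 sends each 2-simplex [p,q,r] to [q,r] − [p,r] + [p,q]. For instance
  ∂[v_0,v_2,v_4] = [v_2,v_4] − [v_0,v_4] + [v_0,v_2],
  ∂[v_2,v_4,v_6] = [v_4,v_6] − [v_2,v_6] + [v_2,v_4].
As a 18×12 matrix over Z this has rank 12, with invariant factors (1,1,1,1,1,1,1,1,1,1,1,2).

Now H_k = ker ∂_k / im ∂_{k+1}, so:

  H_0: rank C_0 − rank ∂_1 = 7 − 6 = 1, and the invariant factors of ∂_1 are all 1, so H_0 ≅ Z.
  H_1: rank ker ∂_1 − rank ∂_2 = (18 − 6) − 12 = 0, and ∂_2 has invariant factor 2 > 1, so H_1 ≅ Z/2Z.
  H_2: rank ker ∂_2 − rank ∂_3 = (12 − 12) − 0 = 0, and there is no ∂_3, so H_2 ≅ 0.

H_0 = Z,  H_1 = Z/2Z,  H_2 = 0.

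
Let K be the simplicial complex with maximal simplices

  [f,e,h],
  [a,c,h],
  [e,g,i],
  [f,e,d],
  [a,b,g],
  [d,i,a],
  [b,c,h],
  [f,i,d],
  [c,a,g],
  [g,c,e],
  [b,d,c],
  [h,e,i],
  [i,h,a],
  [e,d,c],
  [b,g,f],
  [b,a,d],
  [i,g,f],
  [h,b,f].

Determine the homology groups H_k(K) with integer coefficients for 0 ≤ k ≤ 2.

H_0 ≅ Z,  H_1 ≅ Z ⊕ Z/2,  H_2 = 0.

Fix the vertex order a < b < c < d < e < f < g < h < i and write every simplex with vertices in increasing order. Then dim K = 2 and the simplices of K are:

  0-simplices (9): a, b, c, d, e, f, g, h, i
  1-simplices (27): ab, ac, ad, ag, ah, ai, bc, bd, bf, bg, bh, cd, ce, cg, ch, de, df, di, ef, eg, eh, ei, fg, fh, fi, gi, hi
  2-simplices (18): abd, abg, acg, ach, adi, ahi, bcd, bch, bfg, bfh, cde, ceg, def, dfi, efh, egi, ehi, fgi

so the chain groups are C_0 ≅ Z^9, C_1 ≅ Z^27, C_2 ≅ Z^18.

The boundary map ∂_1: C_1 → C_0 sends each edge [p,q] (with p < q) to q − p.
The resulting 9×27 matrix has rank 8, and its Smith normal form has invariant factors (1,1,1,1,1,1,1,1).

Boundary ∂_2: C_2 → C_1 acts by ∂[p,q,r] = [q,r] − [p,r] + [p,q]. For instance
  ∂bfh = fh − bh + bf,
  ∂bcd = cd − bd + bc.
The resulting 27×18 matrix has rank 18, and its Smith normal form has invariant factors (1,1,1,1,1,1,1,1,1,1,1,1,1,1,1,1,1,2).

From H_k ≅ ker(∂_k) / im(∂_{k+1}) we obtain:

  H_0: rank C_0 − rank ∂_1 = 9 − 8 = 1, and the invariant factors of ∂_1 are all 1, so H_0 = Z.
  H_1: rank ker ∂_1 − rank ∂_2 = (27 − 8) − 18 = 1, and ∂_2 has invariant factor 2 > 1, so H_1 = Z ⊕ Z/2.
  H_2: rank ker ∂_2 − rank ∂_3 = (18 − 18) − 0 = 0, and there is no ∂_3, so H_2 = 0.

As a check, the Euler characteristic is 9 − 27 + 18 = 0, which agrees with 1 − 1 + 0 = 0.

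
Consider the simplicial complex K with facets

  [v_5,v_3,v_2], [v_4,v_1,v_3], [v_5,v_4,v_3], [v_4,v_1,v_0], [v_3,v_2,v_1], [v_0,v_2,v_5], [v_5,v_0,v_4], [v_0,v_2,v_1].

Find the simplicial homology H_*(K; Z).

Take the total order v_0 < v_1 < v_2 < v_3 < v_4 < v_5 on the vertex set. Then K (dimension 2) consists of the simplices:

  0-simplices (6): [v_0], [v_1], [v_2], [v_3], [v_4], [v_5]
  1-simplices (12): [v_0,v_1], [v_0,v_2], [v_0,v_4], [v_0,v_5], [v_1,v_2], [v_1,v_3], [v_1,v_4], [v_2,v_3], [v_2,v_5], [v_3,v_4], [v_3,v_5], [v_4,v_5]
  2-simplices (8): [v_0,v_1,v_2], [v_0,v_1,v_4], [v_0,v_2,v_5], [v_0,v_4,v_5], [v_1,v_2,v_3], [v_1,v_3,v_4], [v_2,v_3,v_5], [v_3,v_4,v_5]

giving chain groups C_0 ≅ Z^6, C_1 ≅ Z^12, C_2 ≅ Z^8.

Boundary ∂_1: C_1 → C_0 is given by ∂[p,q] = [q] − [p]. For instance
  ∂[v_3,v_5] = [v_5] − [v_3].
The resulting 6×12 matrix has rank 5, and its Smith normal form has invariant factors (1,1,1,1,1).

∂_2: C_2 → C_1 sends each 2-simplex [p,q,r] to [q,r] − [p,r] + [p,q]. For instance
  ∂[v_3,v_4,v_5] = [v_4,v_5] − [v_3,v_5] + [v_3,v_4],
  ∂[v_0,v_1,v_2] = [v_1,v_2] − [v_0,v_2] + [v_0,v_1].
The 12×8 boundary matrix has rank 7 and Smith normal form diag(1,1,1,1,1,1,1).

From H_k ≅ ker(∂_k) / im(∂_{k+1}) we obtain:

  H_0: rank C_0 − rank ∂_1 = 6 − 5 = 1, and the invariant factors of ∂_1 are all 1, so H_0 ≅ Z.
  H_1: rank ker ∂_1 − rank ∂_2 = (12 − 5) − 7 = 0, and the invariant factors of ∂_2 are all 1, so H_1 ≅ 0.
  H_2: rank ker ∂_2 − rank ∂_3 = (8 − 7) − 0 = 1, and there is no ∂_3, so H_2 ≅ Z.

H_0 = Z,  H_1 = 0,  H_2 = Z.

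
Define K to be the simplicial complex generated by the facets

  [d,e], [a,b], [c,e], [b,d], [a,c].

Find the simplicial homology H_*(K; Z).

Fix the vertex order a < b < c < d < e and write every simplex with vertices in increasing order. Then dim K = 1 and the simplices of K are:

  0-simplices (5): a, b, c, d, e
  1-simplices (5): ab, ac, bd, ce, de

giving chain groups C_0 ≅ Z^5, C_1 ≅ Z^5.

The boundary map ∂_1: C_1 → C_0 maps an edge to its endpoints' difference, ∂[p,q] = q − p.
The resulting 5×5 matrix has rank 4, and its Smith normal form has invariant factors (1,1,1,1).

From H_k ≅ ker(∂_k) / im(∂_{k+1}) we obtain:

  H_0: rank C_0 − rank ∂_1 = 5 − 4 = 1, and the invariant factors of ∂_1 are all 1, so H_0 ≅ Z.
  H_1: rank ker ∂_1 − rank ∂_2 = (5 − 4) − 0 = 1, and there is no ∂_2, so H_1 ≅ Z.

As a check, the Euler characteristic is 5 − 5 = 0, which agrees with 1 − 1 = 0.

H_0 ≅ Z,  H_1 ≅ Z.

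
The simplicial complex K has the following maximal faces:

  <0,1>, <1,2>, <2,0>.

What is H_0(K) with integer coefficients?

H_0 = Z.

We work with the vertex ordering 0 < 1 < 2. The simplices of K, each written with vertices in increasing order, are:

  0-simplices (3): [0], [1], [2]
  1-simplices (3): [0,1], [0,2], [1,2]

so the chain groups are C_0 ≅ Z^3, C_1 ≅ Z^3.

The boundary map ∂_1: C_1 → C_0 maps an edge to its endpoints' difference, ∂[p,q] = q − p.
As a 3×3 matrix over Z this has rank 2, with invariant factors (1,1).

Computing H_k = (kernel of ∂_k) / (image of ∂_{k+1}):

  H_0: rank C_0 − rank ∂_1 = 3 − 2 = 1, and the invariant factors of ∂_1 are all 1, so H_0 ≅ Z.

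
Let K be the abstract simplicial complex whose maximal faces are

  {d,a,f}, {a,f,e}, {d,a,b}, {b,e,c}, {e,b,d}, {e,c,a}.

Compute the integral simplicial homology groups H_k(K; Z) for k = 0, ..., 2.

Take the total order a < b < c < d < e < f on the vertex set. Then K (dimension 2) consists of the simplices:

  0-simplices (6): a, b, c, d, e, f
  1-simplices (12): ab, ac, ad, ae, af, bc, bd, be, ce, de, df, ef
  2-simplices (6): abd, ace, adf, aef, bce, bde

so the chain groups are C_0 ≅ Z^6, C_1 ≅ Z^12, C_2 ≅ Z^6.

Boundary ∂_1: C_1 → C_0 sends each edge [p,q] (with p < q) to q − p.
The resulting 6×12 matrix has rank 5, and its Smith normal form has invariant factors (1,1,1,1,1).

Boundary ∂_2: C_2 → C_1 acts by ∂[p,q,r] = [q,r] − [p,r] + [p,q]. For instance
  ∂abd = bd − ad + ab,
  ∂bce = ce − be + bc.
This gives a 12×6 integer matrix of rank 6; reducing to Smith normal form yields diagonal entries (1,1,1,1,1,1).

Now H_k = ker ∂_k / im ∂_{k+1}, so:

  H_0: rank C_0 − rank ∂_1 = 6 − 5 = 1, and the invariant factors of ∂_1 are all 1, so H_0 ≅ Z.
  H_1: rank ker ∂_1 − rank ∂_2 = (12 − 5) − 6 = 1, and the invariant factors of ∂_2 are all 1, so H_1 ≅ Z.
  H_2: rank ker ∂_2 − rank ∂_3 = (6 − 6) − 0 = 0, and there is no ∂_3, so H_2 ≅ 0.

As a check, the Euler characteristic is 6 − 12 + 6 = 0, which agrees with 1 − 1 + 0 = 0.

H_0 ≅ Z,  H_1 ≅ Z,  H_2 = 0.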